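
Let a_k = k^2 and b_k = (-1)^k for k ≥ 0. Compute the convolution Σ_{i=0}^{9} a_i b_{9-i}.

The convolution is the t^9 coefficient of A(t)B(t).
Σ = 0·(-1) + 1·1 + 4·(-1) + 9·1 + 16·(-1) + 25·1 + 36·(-1) + 49·1 + 64·(-1) + 81·1 = 45.

45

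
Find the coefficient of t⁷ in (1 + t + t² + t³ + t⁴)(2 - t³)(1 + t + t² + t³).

-2

(1 + t + t² + t³ + t⁴) has coefficients 1,1,1,1,1 for degrees 0…4.
(2 - t³) has coefficients 2,0,0,-1,0,0,0,0 for degrees 0…7.
Finally multiplying by (1 + t + t² + t³), the product of all factors after the first has coefficients 2,2,2,1,-1,-1,-1,0 for degrees 0…7.
[t⁷] = 1·0 + 1·(-1) + 1·(-1) + 1·(-1) + 1·1 = -2.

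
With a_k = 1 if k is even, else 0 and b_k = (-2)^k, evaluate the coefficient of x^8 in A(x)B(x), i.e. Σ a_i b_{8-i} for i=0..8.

This is [x^8] in the product of the two ordinary generating functions.
Σ = 1·256 + 0·(-128) + 1·64 + 0·(-32) + 1·16 + 0·(-8) + 1·4 + 0·(-2) + 1·1 = 341.

341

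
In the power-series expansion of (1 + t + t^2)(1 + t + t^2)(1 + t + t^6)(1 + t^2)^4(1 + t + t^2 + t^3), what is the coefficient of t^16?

57

(1 + t + t^2) has coefficients 1,1,1 for degrees 0…2.
(1 + t + t^2) has coefficients 1,1,1,0,0,0,0,0,0,0,0,0,0,0,0,0,0 for degrees 0…16.
Multiplying by (1 + t + t^6) gives running coefficients 1,2,2,1,0,0,1,1,1,0,0,0,0,0,0,0,0 for degrees 0…16.
Multiplying by (1 + t^2)^4 gives running coefficients 1,2,6,9,14,16,17,15,14,10,12,7,10,4,5,1,1 for degrees 0…16.
Finally multiplying by (1 + t + t^2 + t^3), the product of all factors after the first has coefficients 1,3,9,18,31,45,56,62,62,56,51,43,39,33,26,20,11 for degrees 0…16.
[t^16] = 1·11 + 1·20 + 1·26 = 57.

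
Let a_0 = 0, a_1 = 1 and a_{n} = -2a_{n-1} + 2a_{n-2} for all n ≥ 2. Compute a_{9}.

2448

The ordinary generating function has denominator 1 + 2q - 2q^2.
Iterating the recurrence: a_0,…,a_{9} = 0, 1, -2, 6, -16, 44, -120, 328, -896, 2448.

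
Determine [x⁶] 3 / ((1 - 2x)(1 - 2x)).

The denominator gives the recurrence a_n = 4a_(n−1) − 4a_(n−2) for n ≥ 2; the numerator fixes a_0 = 3, a_1 = 12.
Iterating: 3, 12, 36, 96, 240, 576, 1344, so a_6 = 1344.

1344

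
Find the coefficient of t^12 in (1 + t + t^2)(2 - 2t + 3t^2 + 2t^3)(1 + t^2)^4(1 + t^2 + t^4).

72

(1 + t + t^2) has coefficients 1,1,1 for degrees 0…2.
(2 - 2t + 3t^2 + 2t^3) has coefficients 2,-2,3,2,0,0,0,0,0,0,0,0,0 for degrees 0…12.
Multiplying by (1 + t^2)^4 gives running coefficients 2,-2,11,-6,24,-4,26,4,14,6,3,2,0 for degrees 0…12.
Finally multiplying by (1 + t^2 + t^4), the product of all factors after the first has coefficients 2,-2,13,-8,37,-12,61,-6,64,6,43,12,17 for degrees 0…12.
[t^12] = 1·17 + 1·12 + 1·43 = 72.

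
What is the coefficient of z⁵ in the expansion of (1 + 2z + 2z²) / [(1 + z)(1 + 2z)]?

The denominator gives the recurrence a_n = −3a_(n−1) − 2a_(n−2) for n ≥ 3; the numerator fixes a_0 = 1, a_1 = -1, a_2 = 3.
Iterating: 1, -1, 3, -7, 15, -31, so a_5 = -31.

-31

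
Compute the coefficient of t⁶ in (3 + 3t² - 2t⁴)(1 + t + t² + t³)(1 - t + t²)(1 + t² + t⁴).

5

(3 + 3t² - 2t⁴) has coefficients 3,0,3,0,-2 for degrees 0…4.
(1 + t + t² + t³) has coefficients 1,1,1,1,0,0,0 for degrees 0…6.
Multiplying by (1 - t + t²) gives running coefficients 1,0,1,1,0,1,0 for degrees 0…6.
Finally multiplying by (1 + t² + t⁴), the product of all factors after the first has coefficients 1,0,2,1,2,2,1 for degrees 0…6.
[t⁶] = 3·1 + 3·2 − 2·2 = 5.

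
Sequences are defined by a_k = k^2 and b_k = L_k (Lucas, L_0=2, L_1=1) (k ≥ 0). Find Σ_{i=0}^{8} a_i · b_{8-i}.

697

This is [x^8] in the product of the two ordinary generating functions.
Σ = 0·47 + 1·29 + 4·18 + 9·11 + 16·7 + 25·4 + 36·3 + 49·1 + 64·2 = 697.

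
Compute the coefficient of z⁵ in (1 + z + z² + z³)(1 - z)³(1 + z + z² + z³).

2

(1 + z + z² + z³) has coefficients 1,1,1,1 for degrees 0…3.
(1 - z)³ has coefficients 1,-3,3,-1,0,0 for degrees 0…5.
Finally multiplying by (1 + z + z² + z³), the product of all factors after the first has coefficients 1,-2,1,0,-1,2 for degrees 0…5.
[z⁵] = 1·2 + 1·(-1) + 1·0 + 1·1 = 2.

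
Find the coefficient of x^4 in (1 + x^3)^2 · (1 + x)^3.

6

(1 + x^3)^2 has coefficients 1,0,0,2,0 for degrees 0…4.
(1 + x)^3 has coefficients 1,3,3,1,0 for degrees 0…4.
[x^4] = 1·0 + 2·3 = 6.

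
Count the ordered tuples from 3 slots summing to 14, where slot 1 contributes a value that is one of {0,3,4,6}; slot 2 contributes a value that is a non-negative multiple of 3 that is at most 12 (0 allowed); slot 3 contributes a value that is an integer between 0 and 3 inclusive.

The generating function for the choices is (1 + t^3 + t^4 + t^6)·(1 + t^3 + t^6 + t^9 + t^12)·(1 + t + t^2 + t^3); the count is [t^14].
(1 + t^3 + t^4 + t^6) has coefficients 1,0,0,1,1,0,1 for degrees 0…6.
(1 + t^3 + t^6 + t^9 + t^12) has coefficients 1,0,0,1,0,0,1,0,0,1,0,0,1,0,0 for degrees 0…14.
Finally multiplying by (1 + t + t^2 + t^3), the product of all factors after the first has coefficients 1,1,1,2,1,1,2,1,1,2,1,1,2,1,1 for degrees 0…14.
[t^14] = 1·1 + 1·1 + 1·1 + 1·1 = 4.

4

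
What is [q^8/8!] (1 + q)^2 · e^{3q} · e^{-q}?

The EGF product rule gives c_8 = Σ_{k_1+k_2+k_3=8} C(8; k_1,k_2,k_3) · ∏ g_i(k_i), where (1+q)^2 gives the falling factorial (2)_k; e^{3q} gives (3)^k; e^{-q} gives (-1)^k.
g_1(k) for k = 0…8: 1, 2, 2, 0, 0, 0, 0, 0, 0.
g_2(k) for k = 0…8: 1, 3, 9, 27, 81, 243, 729, 2187, 6561.
g_3(k) for k = 0…8: 1, -1, 1, -1, 1, -1, 1, -1, 1.
First combine the last two factors: h(k) = Σ_j C(k,j)·g_2(j)·g_3(k−j) for k = 0…8: 1, 2, 4, 8, 16, 32, 64, 128, 256.
c_8 = Σ_k C(8,k)·g_1(k)·h(8−k) = 1·1·256 + 8·2·128 + 28·2·64 = 256 + 2048 + 3584 = 5888.

5888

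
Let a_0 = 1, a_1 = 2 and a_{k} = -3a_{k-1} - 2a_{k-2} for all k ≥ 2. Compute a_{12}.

The ordinary generating function has denominator 1 + 3q + 2q^2.
Iterating the recurrence: a_0,…,a_{12} = 1, 2, -8, 20, -44, 92, -188, 380, -764, 1532, -3068, 6140, -12284.

-12284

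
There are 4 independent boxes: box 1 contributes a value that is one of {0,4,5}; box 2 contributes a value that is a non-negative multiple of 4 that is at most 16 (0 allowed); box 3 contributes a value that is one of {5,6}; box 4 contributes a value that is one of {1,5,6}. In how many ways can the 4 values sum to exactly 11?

The generating function for the choices is (1 + y⁴ + y⁵)·(1 + y⁴ + y⁸ + y¹² + y¹⁶)·(y⁵ + y⁶)·(y + y⁵ + y⁶); the count is [y¹¹].
(1 + y⁴ + y⁵) has coefficients 1,0,0,0,1,1 for degrees 0…5.
(1 + y⁴ + y⁸ + y¹² + y¹⁶) has coefficients 1,0,0,0,1,0,0,0,1,0,0,0 for degrees 0…11.
Multiplying by (y⁵ + y⁶) gives running coefficients 0,0,0,0,0,1,1,0,0,1,1,0 for degrees 0…11.
Finally multiplying by (y + y⁵ + y⁶), the product of all factors after the first has coefficients 0,0,0,0,0,0,1,1,0,0,2,3 for degrees 0…11.
[y¹¹] = 1·3 + 1·1 + 1·1 = 5.

5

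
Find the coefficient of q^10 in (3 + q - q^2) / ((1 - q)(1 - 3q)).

The denominator gives the recurrence a_n = 4a_(n−1) − 3a_(n−2) for n ≥ 3; the numerator fixes a_0 = 3, a_1 = 13, a_2 = 42.
Iterating: 3, 13, 42, 129, 390, 1173, 3522, 10569, 31710, 95133, 285402, so a_10 = 285402.

285402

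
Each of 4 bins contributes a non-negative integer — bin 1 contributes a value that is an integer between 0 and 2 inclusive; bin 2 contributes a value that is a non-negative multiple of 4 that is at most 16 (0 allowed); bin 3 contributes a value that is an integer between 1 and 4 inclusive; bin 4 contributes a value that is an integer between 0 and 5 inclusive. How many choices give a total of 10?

18

The generating function for the choices is (1 + y + y²)·(1 + y⁴ + y⁸ + y¹² + y¹⁶)·(y + y² + y³ + y⁴)·(1 + y + y² + y³ + y⁴ + y⁵); the count is [y¹⁰].
(1 + y + y²) has coefficients 1,1,1 for degrees 0…2.
(1 + y⁴ + y⁸ + y¹² + y¹⁶) has coefficients 1,0,0,0,1,0,0,0,1,0,0 for degrees 0…10.
Multiplying by (y + y² + y³ + y⁴) gives running coefficients 0,1,1,1,1,1,1,1,1,1,1 for degrees 0…10.
Finally multiplying by (1 + y + y² + y³ + y⁴ + y⁵), the product of all factors after the first has coefficients 0,1,2,3,4,5,6,6,6,6,6 for degrees 0…10.
[y¹⁰] = 1·6 + 1·6 + 1·6 = 18.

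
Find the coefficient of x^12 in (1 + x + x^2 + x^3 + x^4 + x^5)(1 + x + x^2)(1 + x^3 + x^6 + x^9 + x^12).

6

(1 + x + x^2 + x^3 + x^4 + x^5) has coefficients 1,1,1,1,1,1 for degrees 0…5.
(1 + x + x^2) has coefficients 1,1,1,0,0,0,0,0,0,0,0,0,0 for degrees 0…12.
Finally multiplying by (1 + x^3 + x^6 + x^9 + x^12), the product of all factors after the first has coefficients 1,1,1,1,1,1,1,1,1,1,1,1,1 for degrees 0…12.
[x^12] = 1·1 + 1·1 + 1·1 + 1·1 + 1·1 + 1·1 = 6.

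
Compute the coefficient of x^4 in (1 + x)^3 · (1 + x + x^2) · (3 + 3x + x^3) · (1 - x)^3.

-8

(1 + x)^3 has coefficients 1,3,3,1 for degrees 0…3.
(1 + x + x^2) has coefficients 1,1,1,0,0 for degrees 0…4.
Multiplying by (3 + 3x + x^3) gives running coefficients 3,6,6,4,1 for degrees 0…4.
Finally multiplying by (1 - x)^3, the product of all factors after the first has coefficients 3,-3,-3,1,1 for degrees 0…4.
[x^4] = 1·1 + 3·1 + 3·(-3) + 1·(-3) = -8.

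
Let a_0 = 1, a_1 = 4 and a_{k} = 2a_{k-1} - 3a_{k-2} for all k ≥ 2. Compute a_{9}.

The ordinary generating function has denominator 1 - 2x + 3x^2.
Iterating the recurrence: a_0,…,a_{9} = 1, 4, 5, -2, -19, -32, -7, 82, 185, 124.

124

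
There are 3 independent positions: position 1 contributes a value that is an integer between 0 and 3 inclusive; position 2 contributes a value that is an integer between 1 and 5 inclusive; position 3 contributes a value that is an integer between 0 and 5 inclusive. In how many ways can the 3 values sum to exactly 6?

The generating function for the choices is (1 + x + x² + x³)·(x + x² + x³ + x⁴ + x⁵)·(1 + x + x² + x³ + x⁴ + x⁵); the count is [x⁶].
(1 + x + x² + x³) has coefficients 1,1,1,1 for degrees 0…3.
(x + x² + x³ + x⁴ + x⁵) has coefficients 0,1,1,1,1,1,0 for degrees 0…6.
Finally multiplying by (1 + x + x² + x³ + x⁴ + x⁵), the product of all factors after the first has coefficients 0,1,2,3,4,5,5 for degrees 0…6.
[x⁶] = 1·5 + 1·5 + 1·4 + 1·3 = 17.

17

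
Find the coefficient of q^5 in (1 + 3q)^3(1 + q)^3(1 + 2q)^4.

(1 + 3q)^3 has coefficients 1,9,27,27 for degrees 0…3.
(1 + q)^3 has coefficients 1,3,3,1,0,0 for degrees 0…5.
Finally multiplying by (1 + 2q)^4, the product of all factors after the first has coefficients 1,11,51,129,192,168 for degrees 0…5.
[q^5] = 1·168 + 9·192 + 27·129 + 27·51 = 6756.

6756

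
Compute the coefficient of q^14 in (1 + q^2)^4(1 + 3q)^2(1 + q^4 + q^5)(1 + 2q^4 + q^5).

305

(1 + q^2)^4 has coefficients 1,0,4,0,6,0,4,0,1 for degrees 0…8.
(1 + 3q)^2 has coefficients 1,6,9,0,0,0,0,0,0,0,0,0,0,0,0 for degrees 0…14.
Multiplying by (1 + q^4 + q^5) gives running coefficients 1,6,9,0,1,7,15,9,0,0,0,0,0,0,0 for degrees 0…14.
Finally multiplying by (1 + 2q^4 + q^5), the product of all factors after the first has coefficients 1,6,9,0,3,20,39,18,2,15,37,33,9,0,0 for degrees 0…14.
[q^14] = 1·0 + 4·9 + 6·37 + 4·2 + 1·39 = 305.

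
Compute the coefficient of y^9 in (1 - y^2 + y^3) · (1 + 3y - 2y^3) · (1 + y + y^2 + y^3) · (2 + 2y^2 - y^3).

(1 - y^2 + y^3) has coefficients 1,0,-1,1 for degrees 0…3.
(1 + 3y - 2y^3) has coefficients 1,3,0,-2,0,0,0,0,0,0 for degrees 0…9.
Multiplying by (1 + y + y^2 + y^3) gives running coefficients 1,4,4,2,1,-2,-2,0,0,0 for degrees 0…9.
Finally multiplying by (2 + 2y^2 - y^3), the product of all factors after the first has coefficients 2,8,10,11,6,-4,-4,-5,-2,2 for degrees 0…9.
[y^9] = 1·2 − 1·(-5) + 1·(-4) = 3.

3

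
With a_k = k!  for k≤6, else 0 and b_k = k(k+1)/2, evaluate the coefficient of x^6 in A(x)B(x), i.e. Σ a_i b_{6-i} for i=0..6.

Write out a_i and b_{6-i} for i = 0,…,6 and sum the products.
Σ = 1·21 + 1·15 + 2·10 + 6·6 + 24·3 + 120·1 + 720·0 = 284.

284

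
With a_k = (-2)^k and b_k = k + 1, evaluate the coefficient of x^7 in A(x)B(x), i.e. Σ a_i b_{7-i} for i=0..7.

Write out a_i and b_{7-i} for i = 0,…,7 and sum the products.
Σ = 1·8 − 2·7 + 4·6 − 8·5 + 16·4 − 32·3 + 64·2 − 128·1 = -54.

-54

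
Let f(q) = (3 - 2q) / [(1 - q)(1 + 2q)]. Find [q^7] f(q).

The denominator gives the recurrence a_n = −a_(n−1) + 2a_(n−2) for n ≥ 2; the numerator fixes a_0 = 3, a_1 = -5.
Iterating: 3, -5, 11, -21, 43, -85, 171, -341, so a_7 = -341.

-341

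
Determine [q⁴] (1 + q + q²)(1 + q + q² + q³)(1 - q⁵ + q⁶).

2

(1 + q + q²) has coefficients 1,1,1 for degrees 0…2.
(1 + q + q² + q³) has coefficients 1,1,1,1,0 for degrees 0…4.
Finally multiplying by (1 - q⁵ + q⁶), the product of all factors after the first has coefficients 1,1,1,1,0 for degrees 0…4.
[q⁴] = 1·0 + 1·1 + 1·1 = 2.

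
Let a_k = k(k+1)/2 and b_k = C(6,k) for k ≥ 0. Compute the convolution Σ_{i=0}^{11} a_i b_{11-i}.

The convolution is the x^11 coefficient of A(x)B(x).
Σ = 0·0 + 1·0 + 3·0 + 6·0 + 10·0 + 15·1 + 21·6 + 28·15 + 36·20 + 45·15 + 55·6 + 66·1 = 2352.

2352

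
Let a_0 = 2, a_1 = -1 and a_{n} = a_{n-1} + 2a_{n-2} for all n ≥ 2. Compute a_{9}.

169

The ordinary generating function has denominator 1 - q - 2q^2.
Iterating the recurrence: a_0,…,a_{9} = 2, -1, 3, 1, 7, 9, 23, 41, 87, 169.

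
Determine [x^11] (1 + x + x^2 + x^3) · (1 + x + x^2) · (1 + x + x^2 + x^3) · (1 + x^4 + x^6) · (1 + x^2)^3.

(1 + x + x^2 + x^3) has coefficients 1,1,1,1 for degrees 0…3.
(1 + x + x^2) has coefficients 1,1,1,0,0,0,0,0,0,0,0,0 for degrees 0…11.
Multiplying by (1 + x + x^2 + x^3) gives running coefficients 1,2,3,3,2,1,0,0,0,0,0,0 for degrees 0…11.
Multiplying by (1 + x^4 + x^6) gives running coefficients 1,2,3,3,3,3,4,5,5,4,2,1 for degrees 0…11.
Finally multiplying by (1 + x^2)^3, the product of all factors after the first has coefficients 1,2,6,9,15,18,23,25,29,31,32,31 for degrees 0…11.
[x^11] = 1·31 + 1·32 + 1·31 + 1·29 = 123.

123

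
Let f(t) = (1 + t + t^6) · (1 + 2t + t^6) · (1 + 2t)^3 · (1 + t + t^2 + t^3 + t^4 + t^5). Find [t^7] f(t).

(1 + t + t^6) has coefficients 1,1,0,0,0,0,1 for degrees 0…6.
(1 + 2t + t^6) has coefficients 1,2,0,0,0,0,1,0 for degrees 0…7.
Multiplying by (1 + 2t)^3 gives running coefficients 1,8,24,32,16,0,1,6 for degrees 0…7.
Finally multiplying by (1 + t + t^2 + t^3 + t^4 + t^5), the product of all factors after the first has coefficients 1,9,33,65,81,81,81,79 for degrees 0…7.
[t^7] = 1·79 + 1·81 + 1·9 = 169.

169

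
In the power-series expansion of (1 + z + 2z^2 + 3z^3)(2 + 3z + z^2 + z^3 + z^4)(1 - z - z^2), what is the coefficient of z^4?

(1 + z + 2z^2 + 3z^3) has coefficients 1,1,2,3 for degrees 0…3.
(2 + 3z + z^2 + z^3 + z^4) has coefficients 2,3,1,1,1 for degrees 0…4.
Finally multiplying by (1 - z - z^2), the product of all factors after the first has coefficients 2,1,-4,-3,-1 for degrees 0…4.
[z^4] = 1·(-1) + 1·(-3) + 2·(-4) + 3·1 = -9.

-9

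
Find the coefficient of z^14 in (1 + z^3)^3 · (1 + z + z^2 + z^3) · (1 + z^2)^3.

(1 + z^3)^3 has coefficients 1,0,0,3,0,0,3,0,0,1 for degrees 0…9.
(1 + z + z^2 + z^3) has coefficients 1,1,1,1,0,0,0,0,0,0,0,0,0,0,0 for degrees 0…14.
Finally multiplying by (1 + z^2)^3, the product of all factors after the first has coefficients 1,1,4,4,6,6,4,4,1,1,0,0,0,0,0 for degrees 0…14.
[z^14] = 1·0 + 3·0 + 3·1 + 1·6 = 9.

9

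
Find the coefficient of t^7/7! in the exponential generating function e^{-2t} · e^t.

The EGF product rule gives c_7 = Σ_{k_1+k_2=7} C(7; k_1,k_2) · ∏ g_i(k_i), where e^{-2t} gives (-2)^k; e^t gives (1)^k.
g_1(k) for k = 0…7: 1, -2, 4, -8, 16, -32, 64, -128.
g_2(k) for k = 0…7: 1, 1, 1, 1, 1, 1, 1, 1.
c_7 = Σ_k C(7,k)·g_1(k)·g_2(7−k) = 1·1·1 + 7·(-2)·1 + 21·4·1 + 35·(-8)·1 + 35·16·1 + 21·(-32)·1 + 7·64·1 + 1·(-128)·1 = 1 − 14 + 84 − 280 + 560 − 672 + 448 − 128 = -1.

-1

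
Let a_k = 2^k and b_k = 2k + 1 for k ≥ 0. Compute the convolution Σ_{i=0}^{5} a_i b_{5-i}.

177

The convolution is the t^5 coefficient of A(t)B(t).
Σ = 1·11 + 2·9 + 4·7 + 8·5 + 16·3 + 32·1 = 177.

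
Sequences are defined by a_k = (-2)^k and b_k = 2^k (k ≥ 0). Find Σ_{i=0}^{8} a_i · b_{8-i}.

The convolution is the t^8 coefficient of A(t)B(t).
Σ = 1·256 − 2·128 + 4·64 − 8·32 + 16·16 − 32·8 + 64·4 − 128·2 + 256·1 = 256.

256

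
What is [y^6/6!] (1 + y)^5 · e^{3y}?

83079

The EGF product rule gives c_6 = Σ_{k_1+k_2=6} C(6; k_1,k_2) · ∏ g_i(k_i), where (1+y)^5 gives the falling factorial (5)_k; e^{3y} gives (3)^k.
g_1(k) for k = 0…6: 1, 5, 20, 60, 120, 120, 0.
g_2(k) for k = 0…6: 1, 3, 9, 27, 81, 243, 729.
c_6 = Σ_k C(6,k)·g_1(k)·g_2(6−k) = 1·1·729 + 6·5·243 + 15·20·81 + 20·60·27 + 15·120·9 + 6·120·3 = 729 + 7290 + 24300 + 32400 + 16200 + 2160 = 83079.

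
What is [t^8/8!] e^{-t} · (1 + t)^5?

-1159

The EGF product rule gives c_8 = Σ_{k_1+k_2=8} C(8; k_1,k_2) · ∏ g_i(k_i), where e^{-t} gives (-1)^k; (1+t)^5 gives the falling factorial (5)_k.
g_1(k) for k = 0…8: 1, -1, 1, -1, 1, -1, 1, -1, 1.
g_2(k) for k = 0…8: 1, 5, 20, 60, 120, 120, 0, 0, 0.
c_8 = Σ_k C(8,k)·g_1(k)·g_2(8−k) = 56·(-1)·120 + 70·1·120 + 56·(-1)·60 + 28·1·20 + 8·(-1)·5 + 1·1·1 = −6720 + 8400 − 3360 + 560 − 40 + 1 = -1159.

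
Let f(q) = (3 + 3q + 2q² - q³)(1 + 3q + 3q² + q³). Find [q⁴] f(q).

(3 + 3q + 2q² - q³) has coefficients 3,3,2,-1 for degrees 0…3.
(1 + 3q + 3q² + q³) has coefficients 1,3,3,1,0 for degrees 0…4.
[q⁴] = 3·0 + 3·1 + 2·3 − 1·3 = 6.

6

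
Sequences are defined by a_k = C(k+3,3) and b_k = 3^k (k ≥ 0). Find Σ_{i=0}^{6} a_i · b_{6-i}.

3618

Write out a_i and b_{6-i} for i = 0,…,6 and sum the products.
Σ = 1·729 + 4·243 + 10·81 + 20·27 + 35·9 + 56·3 + 84·1 = 3618.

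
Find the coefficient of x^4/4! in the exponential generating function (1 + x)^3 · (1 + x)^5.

1680

The EGF product rule gives c_4 = Σ_{k_1+k_2=4} C(4; k_1,k_2) · ∏ g_i(k_i), where (1+x)^3 gives the falling factorial (3)_k; (1+x)^5 gives the falling factorial (5)_k.
g_1(k) for k = 0…4: 1, 3, 6, 6, 0.
g_2(k) for k = 0…4: 1, 5, 20, 60, 120.
c_4 = Σ_k C(4,k)·g_1(k)·g_2(4−k) = 1·1·120 + 4·3·60 + 6·6·20 + 4·6·5 = 120 + 720 + 720 + 120 = 1680.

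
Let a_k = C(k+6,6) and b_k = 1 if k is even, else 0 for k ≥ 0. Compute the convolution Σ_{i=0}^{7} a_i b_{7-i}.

2269

Write out a_i and b_{7-i} for i = 0,…,7 and sum the products.
Σ = 1·0 + 7·1 + 28·0 + 84·1 + 210·0 + 462·1 + 924·0 + 1716·1 = 2269.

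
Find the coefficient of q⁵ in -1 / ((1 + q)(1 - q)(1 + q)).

3

The denominator gives the recurrence a_n = −a_(n−1) + a_(n−2) + a_(n−3) for n ≥ 3; the numerator fixes a_0 = -1, a_1 = 1, a_2 = -2.
Iterating: -1, 1, -2, 2, -3, 3, so a_5 = 3.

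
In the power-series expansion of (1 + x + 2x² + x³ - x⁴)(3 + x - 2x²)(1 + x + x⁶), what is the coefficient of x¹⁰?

(1 + x + 2x² + x³ - x⁴) has coefficients 1,1,2,1,-1 for degrees 0…4.
(3 + x - 2x²) has coefficients 3,1,-2,0,0,0,0,0,0,0,0 for degrees 0…10.
Finally multiplying by (1 + x + x⁶), the product of all factors after the first has coefficients 3,4,-1,-2,0,0,3,1,-2,0,0 for degrees 0…10.
[x¹⁰] = 1·0 + 1·0 + 2·(-2) + 1·1 − 1·3 = -6.

-6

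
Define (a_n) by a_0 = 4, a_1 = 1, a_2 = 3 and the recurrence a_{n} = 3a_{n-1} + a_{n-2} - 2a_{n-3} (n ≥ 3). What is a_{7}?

165

The ordinary generating function has denominator 1 - 3q - q^2 + 2q^3.
Iterating the recurrence: a_0,…,a_{7} = 4, 1, 3, 2, 7, 17, 54, 165.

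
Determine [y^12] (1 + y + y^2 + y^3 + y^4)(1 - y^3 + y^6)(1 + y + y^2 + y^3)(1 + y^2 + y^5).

4

(1 + y + y^2 + y^3 + y^4) has coefficients 1,1,1,1,1 for degrees 0…4.
(1 - y^3 + y^6) has coefficients 1,0,0,-1,0,0,1,0,0,0,0,0,0 for degrees 0…12.
Multiplying by (1 + y + y^2 + y^3) gives running coefficients 1,1,1,0,-1,-1,0,1,1,1,0,0,0 for degrees 0…12.
Finally multiplying by (1 + y^2 + y^5), the product of all factors after the first has coefficients 1,1,2,1,0,0,0,1,1,1,0,1,1 for degrees 0…12.
[y^12] = 1·1 + 1·1 + 1·0 + 1·1 + 1·1 = 4.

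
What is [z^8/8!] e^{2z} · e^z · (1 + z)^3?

The EGF product rule gives c_8 = Σ_{k_1+k_2+k_3=8} C(8; k_1,k_2,k_3) · ∏ g_i(k_i), where e^{2z} gives (2)^k; e^z gives (1)^k; (1+z)^3 gives the falling factorial (3)_k.
g_1(k) for k = 0…8: 1, 2, 4, 8, 16, 32, 64, 128, 256.
g_2(k) for k = 0…8: 1, 1, 1, 1, 1, 1, 1, 1, 1.
g_3(k) for k = 0…8: 1, 3, 6, 6, 0, 0, 0, 0, 0.
First combine the last two factors: h(k) = Σ_j C(k,j)·g_2(j)·g_3(k−j) for k = 0…8: 1, 4, 13, 34, 73, 136, 229, 358, 529.
c_8 = Σ_k C(8,k)·g_1(k)·h(8−k) = 1·1·529 + 8·2·358 + 28·4·229 + 56·8·136 + 70·16·73 + 56·32·34 + 28·64·13 + 8·128·4 + 1·256·1 = 529 + 5728 + 25648 + 60928 + 81760 + 60928 + 23296 + 4096 + 256 = 263169.

263169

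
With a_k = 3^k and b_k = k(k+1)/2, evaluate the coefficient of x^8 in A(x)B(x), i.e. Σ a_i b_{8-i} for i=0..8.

7356

This is [x^8] in the product of the two ordinary generating functions.
Σ = 1·36 + 3·28 + 9·21 + 27·15 + 81·10 + 243·6 + 729·3 + 2187·1 + 6561·0 = 7356.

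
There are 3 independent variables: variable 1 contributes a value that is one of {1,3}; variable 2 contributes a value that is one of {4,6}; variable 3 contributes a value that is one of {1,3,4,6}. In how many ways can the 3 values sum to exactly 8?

The generating function for the choices is (q + q^3)·(q^4 + q^6)·(q + q^3 + q^4 + q^6); the count is [q^8].
(q + q^3) has coefficients 0,1,0,1 for degrees 0…3.
(q^4 + q^6) has coefficients 0,0,0,0,1,0,1,0,0 for degrees 0…8.
Finally multiplying by (q + q^3 + q^4 + q^6), the product of all factors after the first has coefficients 0,0,0,0,0,1,0,2,1 for degrees 0…8.
[q^8] = 1·2 + 1·1 = 3.

3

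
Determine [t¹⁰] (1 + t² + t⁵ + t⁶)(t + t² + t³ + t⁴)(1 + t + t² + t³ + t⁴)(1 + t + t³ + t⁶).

33

(1 + t² + t⁵ + t⁶) has coefficients 1,0,1,0,0,1,1 for degrees 0…6.
(t + t² + t³ + t⁴) has coefficients 0,1,1,1,1,0,0,0,0,0,0 for degrees 0…10.
Multiplying by (1 + t + t² + t³ + t⁴) gives running coefficients 0,1,2,3,4,4,3,2,1,0,0 for degrees 0…10.
Finally multiplying by (1 + t + t³ + t⁶), the product of all factors after the first has coefficients 0,1,3,5,8,10,10,10,9,7,6 for degrees 0…10.
[t¹⁰] = 1·6 + 1·9 + 1·10 + 1·8 = 33.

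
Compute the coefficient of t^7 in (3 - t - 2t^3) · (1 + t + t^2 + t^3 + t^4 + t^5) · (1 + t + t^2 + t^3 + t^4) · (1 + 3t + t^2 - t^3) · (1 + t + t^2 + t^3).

55

(3 - t - 2t^3) has coefficients 3,-1,0,-2 for degrees 0…3.
(1 + t + t^2 + t^3 + t^4 + t^5) has coefficients 1,1,1,1,1,1,0,0 for degrees 0…7.
Multiplying by (1 + t + t^2 + t^3 + t^4) gives running coefficients 1,2,3,4,5,5,4,3 for degrees 0…7.
Multiplying by (1 + 3t + t^2 - t^3) gives running coefficients 1,5,10,14,18,21,20,15 for degrees 0…7.
Finally multiplying by (1 + t + t^2 + t^3), the product of all factors after the first has coefficients 1,6,16,30,47,63,73,74 for degrees 0…7.
[t^7] = 3·74 − 1·73 − 2·47 = 55.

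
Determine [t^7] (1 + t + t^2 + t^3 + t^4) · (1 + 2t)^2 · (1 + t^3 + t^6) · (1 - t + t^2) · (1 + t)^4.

(1 + t + t^2 + t^3 + t^4) has coefficients 1,1,1,1,1 for degrees 0…4.
(1 + 2t)^2 has coefficients 1,4,4,0,0,0,0,0 for degrees 0…7.
Multiplying by (1 + t^3 + t^6) gives running coefficients 1,4,4,1,4,4,1,4 for degrees 0…7.
Multiplying by (1 - t + t^2) gives running coefficients 1,3,1,1,7,1,1,7 for degrees 0…7.
Finally multiplying by (1 + t)^4, the product of all factors after the first has coefficients 1,7,19,27,30,42,52,46 for degrees 0…7.
[t^7] = 1·46 + 1·52 + 1·42 + 1·30 + 1·27 = 197.

197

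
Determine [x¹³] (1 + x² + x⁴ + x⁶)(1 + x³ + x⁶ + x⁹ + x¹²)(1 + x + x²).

4

(1 + x² + x⁴ + x⁶) has coefficients 1,0,1,0,1,0,1 for degrees 0…6.
(1 + x³ + x⁶ + x⁹ + x¹²) has coefficients 1,0,0,1,0,0,1,0,0,1,0,0,1,0 for degrees 0…13.
Finally multiplying by (1 + x + x²), the product of all factors after the first has coefficients 1,1,1,1,1,1,1,1,1,1,1,1,1,1 for degrees 0…13.
[x¹³] = 1·1 + 1·1 + 1·1 + 1·1 = 4.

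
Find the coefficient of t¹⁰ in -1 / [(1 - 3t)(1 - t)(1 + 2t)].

-53417

The denominator gives the recurrence a_n = 2a_(n−1) + 5a_(n−2) − 6a_(n−3) for n ≥ 3; the numerator fixes a_0 = -1, a_1 = -2, a_2 = -9.
Iterating: -1, -2, -9, -22, -77, -210, -673, -1934, -5973, -17578, -53417, so a_10 = -53417.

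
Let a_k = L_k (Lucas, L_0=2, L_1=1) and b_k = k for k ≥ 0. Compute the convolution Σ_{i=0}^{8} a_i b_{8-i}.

187

The convolution is the x^8 coefficient of A(x)B(x).
Σ = 2·8 + 1·7 + 3·6 + 4·5 + 7·4 + 11·3 + 18·2 + 29·1 + 47·0 = 187.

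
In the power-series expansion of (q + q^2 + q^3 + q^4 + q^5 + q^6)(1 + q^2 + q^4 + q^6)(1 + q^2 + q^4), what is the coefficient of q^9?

8

(q + q^2 + q^3 + q^4 + q^5 + q^6) has coefficients 0,1,1,1,1,1,1 for degrees 0…6.
(1 + q^2 + q^4 + q^6) has coefficients 1,0,1,0,1,0,1,0,0,0 for degrees 0…9.
Finally multiplying by (1 + q^2 + q^4), the product of all factors after the first has coefficients 1,0,2,0,3,0,3,0,2,0 for degrees 0…9.
[q^9] = 1·2 + 1·0 + 1·3 + 1·0 + 1·3 + 1·0 = 8.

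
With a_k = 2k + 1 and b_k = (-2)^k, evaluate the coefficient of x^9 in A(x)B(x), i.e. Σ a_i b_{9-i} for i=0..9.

-107

Write out a_i and b_{9-i} for i = 0,…,9 and sum the products.
Σ = 1·(-512) + 3·256 + 5·(-128) + 7·64 + 9·(-32) + 11·16 + 13·(-8) + 15·4 + 17·(-2) + 19·1 = -107.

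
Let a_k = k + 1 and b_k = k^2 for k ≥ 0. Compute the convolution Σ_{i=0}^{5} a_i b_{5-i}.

105

The convolution is the t^5 coefficient of A(t)B(t).
Σ = 1·25 + 2·16 + 3·9 + 4·4 + 5·1 + 6·0 = 105.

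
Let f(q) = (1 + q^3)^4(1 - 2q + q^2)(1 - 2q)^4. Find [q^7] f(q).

(1 + q^3)^4 has coefficients 1,0,0,4,0,0,6,0 for degrees 0…7.
(1 - 2q + q^2) has coefficients 1,-2,1,0,0,0,0,0 for degrees 0…7.
Finally multiplying by (1 - 2q)^4, the product of all factors after the first has coefficients 1,-10,41,-88,104,-64,16,0 for degrees 0…7.
[q^7] = 1·0 + 4·104 + 6·(-10) = 356.

356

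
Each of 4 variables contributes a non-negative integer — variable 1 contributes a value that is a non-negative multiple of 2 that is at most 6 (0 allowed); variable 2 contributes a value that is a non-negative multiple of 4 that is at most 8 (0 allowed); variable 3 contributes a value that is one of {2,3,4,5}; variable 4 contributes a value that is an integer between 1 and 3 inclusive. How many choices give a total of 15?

The generating function for the choices is (1 + t² + t⁴ + t⁶)·(1 + t⁴ + t⁸)·(t² + t³ + t⁴ + t⁵)·(t + t² + t³); the count is [t¹⁵].
(1 + t² + t⁴ + t⁶) has coefficients 1,0,1,0,1,0,1 for degrees 0…6.
(1 + t⁴ + t⁸) has coefficients 1,0,0,0,1,0,0,0,1,0,0,0,0,0,0,0 for degrees 0…15.
Multiplying by (t² + t³ + t⁴ + t⁵) gives running coefficients 0,0,1,1,1,1,1,1,1,1,1,1,1,1,0,0 for degrees 0…15.
Finally multiplying by (t + t² + t³), the product of all factors after the first has coefficients 0,0,0,1,2,3,3,3,3,3,3,3,3,3,3,2 for degrees 0…15.
[t¹⁵] = 1·2 + 1·3 + 1·3 + 1·3 = 11.

11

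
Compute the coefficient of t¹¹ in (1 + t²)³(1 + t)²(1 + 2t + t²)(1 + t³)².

42

(1 + t²)³ has coefficients 1,0,3,0,3,0,1 for degrees 0…6.
(1 + t)² has coefficients 1,2,1,0,0,0,0,0,0,0,0,0 for degrees 0…11.
Multiplying by (1 + 2t + t²) gives running coefficients 1,4,6,4,1,0,0,0,0,0,0,0 for degrees 0…11.
Finally multiplying by (1 + t³)², the product of all factors after the first has coefficients 1,4,6,6,9,12,9,6,6,4,1,0 for degrees 0…11.
[t¹¹] = 1·0 + 3·4 + 3·6 + 1·12 = 42.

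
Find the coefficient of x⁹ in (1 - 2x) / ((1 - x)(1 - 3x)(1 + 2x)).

Partial fractions give a closed form: a_n = (1/6)·1^n + (3/10)·3^n + (8/15)·(-2)^n.
At n = 9: a_9 = 5632.

5632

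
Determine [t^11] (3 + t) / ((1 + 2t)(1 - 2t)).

1024

The denominator gives the recurrence a_n = 4a_(n−2) for n ≥ 2; the numerator fixes a_0 = 3, a_1 = 1.
Iterating: 3, 1, 12, 4, 48, 16, 192, 64, 768, 256, 3072, 1024, so a_11 = 1024.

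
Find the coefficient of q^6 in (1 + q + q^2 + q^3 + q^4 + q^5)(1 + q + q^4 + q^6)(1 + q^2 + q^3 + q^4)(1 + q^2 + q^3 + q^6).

24

(1 + q + q^2 + q^3 + q^4 + q^5) has coefficients 1,1,1,1,1,1 for degrees 0…5.
(1 + q + q^4 + q^6) has coefficients 1,1,0,0,1,0,1 for degrees 0…6.
Multiplying by (1 + q^2 + q^3 + q^4) gives running coefficients 1,1,1,2,3,1,2 for degrees 0…6.
Finally multiplying by (1 + q^2 + q^3 + q^6), the product of all factors after the first has coefficients 1,1,2,4,5,4,8 for degrees 0…6.
[q^6] = 1·8 + 1·4 + 1·5 + 1·4 + 1·2 + 1·1 = 24.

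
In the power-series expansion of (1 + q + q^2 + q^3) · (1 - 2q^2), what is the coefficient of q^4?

-2

(1 + q + q^2 + q^3) has coefficients 1,1,1,1 for degrees 0…3.
(1 - 2q^2) has coefficients 1,0,-2,0,0 for degrees 0…4.
[q^4] = 1·0 + 1·0 + 1·(-2) + 1·0 = -2.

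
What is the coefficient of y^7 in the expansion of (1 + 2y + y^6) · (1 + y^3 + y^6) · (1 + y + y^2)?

4

(1 + 2y + y^6) has coefficients 1,2,0,0,0,0,1 for degrees 0…6.
(1 + y^3 + y^6) has coefficients 1,0,0,1,0,0,1,0 for degrees 0…7.
Finally multiplying by (1 + y + y^2), the product of all factors after the first has coefficients 1,1,1,1,1,1,1,1 for degrees 0…7.
[y^7] = 1·1 + 2·1 + 1·1 = 4.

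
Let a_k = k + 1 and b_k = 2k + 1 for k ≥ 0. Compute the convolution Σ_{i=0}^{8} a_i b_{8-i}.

285

The convolution is the x^8 coefficient of A(x)B(x).
Σ = 1·17 + 2·15 + 3·13 + 4·11 + 5·9 + 6·7 + 7·5 + 8·3 + 9·1 = 285.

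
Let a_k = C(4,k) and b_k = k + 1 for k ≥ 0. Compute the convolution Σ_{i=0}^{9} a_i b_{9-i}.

128

This is [x^9] in the product of the two ordinary generating functions.
Σ = 1·10 + 4·9 + 6·8 + 4·7 + 1·6 + 0·5 + 0·4 + 0·3 + 0·2 + 0·1 = 128.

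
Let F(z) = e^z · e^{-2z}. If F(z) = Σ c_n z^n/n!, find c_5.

The EGF product rule gives c_5 = Σ_{k_1+k_2=5} C(5; k_1,k_2) · ∏ g_i(k_i), where e^z gives (1)^k; e^{-2z} gives (-2)^k.
g_1(k) for k = 0…5: 1, 1, 1, 1, 1, 1.
g_2(k) for k = 0…5: 1, -2, 4, -8, 16, -32.
c_5 = Σ_k C(5,k)·g_1(k)·g_2(5−k) = 1·1·(-32) + 5·1·16 + 10·1·(-8) + 10·1·4 + 5·1·(-2) + 1·1·1 = −32 + 80 − 80 + 40 − 10 + 1 = -1.

-1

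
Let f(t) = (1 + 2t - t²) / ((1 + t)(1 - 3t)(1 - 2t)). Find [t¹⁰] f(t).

Partial fractions give a closed form: a_n = (-1/6)·(-1)^n + (7/2)·3^n + (-7/3)·2^n.
At n = 10: a_10 = 204282.

204282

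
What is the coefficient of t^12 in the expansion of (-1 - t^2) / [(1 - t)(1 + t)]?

-2

The denominator gives the recurrence a_n = a_(n−2) for n ≥ 3; the numerator fixes a_0 = -1, a_1 = 0, a_2 = -2.
Iterating: -1, 0, -2, 0, -2, 0, -2, 0, -2, 0, -2, 0, -2, so a_12 = -2.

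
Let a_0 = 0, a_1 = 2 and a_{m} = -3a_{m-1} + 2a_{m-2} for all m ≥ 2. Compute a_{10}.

The ordinary generating function has denominator 1 + 3z - 2z^2.
Iterating the recurrence: a_0,…,a_{10} = 0, 2, -6, 22, -78, 278, -990, 3526, -12558, 44726, -159294.

-159294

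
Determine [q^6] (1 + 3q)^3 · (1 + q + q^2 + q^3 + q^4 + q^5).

(1 + 3q)^3 has coefficients 1,9,27,27 for degrees 0…3.
(1 + q + q^2 + q^3 + q^4 + q^5) has coefficients 1,1,1,1,1,1,0 for degrees 0…6.
[q^6] = 1·0 + 9·1 + 27·1 + 27·1 = 63.

63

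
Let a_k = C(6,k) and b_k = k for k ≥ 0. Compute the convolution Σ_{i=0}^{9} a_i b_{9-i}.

384

Write out a_i and b_{9-i} for i = 0,…,9 and sum the products.
Σ = 1·9 + 6·8 + 15·7 + 20·6 + 15·5 + 6·4 + 1·3 + 0·2 + 0·1 + 0·0 = 384.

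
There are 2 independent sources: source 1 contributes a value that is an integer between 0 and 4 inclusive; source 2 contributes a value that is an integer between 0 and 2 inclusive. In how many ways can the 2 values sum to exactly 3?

The generating function for the choices is (1 + z + z^2 + z^3 + z^4)·(1 + z + z^2); the count is [z^3].
(1 + z + z^2 + z^3 + z^4) has coefficients 1,1,1,1 for degrees 0…3.
(1 + z + z^2) has coefficients 1,1,1,0 for degrees 0…3.
[z^3] = 1·0 + 1·1 + 1·1 + 1·1 = 3.

3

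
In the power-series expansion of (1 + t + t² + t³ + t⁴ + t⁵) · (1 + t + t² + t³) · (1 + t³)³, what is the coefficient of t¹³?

10

(1 + t + t² + t³ + t⁴ + t⁵) has coefficients 1,1,1,1,1,1 for degrees 0…5.
(1 + t + t² + t³) has coefficients 1,1,1,1,0,0,0,0,0,0,0,0,0,0 for degrees 0…13.
Finally multiplying by (1 + t³)³, the product of all factors after the first has coefficients 1,1,1,4,3,3,6,3,3,4,1,1,1,0 for degrees 0…13.
[t¹³] = 1·0 + 1·1 + 1·1 + 1·1 + 1·4 + 1·3 = 10.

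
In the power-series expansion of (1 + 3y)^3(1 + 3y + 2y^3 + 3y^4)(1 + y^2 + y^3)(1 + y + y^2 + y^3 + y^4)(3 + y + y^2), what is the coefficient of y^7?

(1 + 3y)^3 has coefficients 1,9,27,27 for degrees 0…3.
(1 + 3y + 2y^3 + 3y^4) has coefficients 1,3,0,2,3,0,0,0 for degrees 0…7.
Multiplying by (1 + y^2 + y^3) gives running coefficients 1,3,1,6,6,2,5,3 for degrees 0…7.
Multiplying by (1 + y + y^2 + y^3 + y^4) gives running coefficients 1,4,5,11,17,18,20,22 for degrees 0…7.
Finally multiplying by (3 + y + y^2), the product of all factors after the first has coefficients 3,13,20,42,67,82,95,104 for degrees 0…7.
[y^7] = 1·104 + 9·95 + 27·82 + 27·67 = 4982.

4982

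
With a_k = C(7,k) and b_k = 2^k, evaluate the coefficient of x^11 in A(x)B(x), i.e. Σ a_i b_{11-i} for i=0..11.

34992

The convolution is the x^11 coefficient of A(x)B(x).
Σ = 1·2048 + 7·1024 + 21·512 + 35·256 + 35·128 + 21·64 + 7·32 + 1·16 + 0·8 + 0·4 + 0·2 + 0·1 = 34992.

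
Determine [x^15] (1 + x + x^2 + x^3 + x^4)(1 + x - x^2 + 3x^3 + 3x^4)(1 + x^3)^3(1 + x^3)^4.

336

(1 + x + x^2 + x^3 + x^4) has coefficients 1,1,1,1,1 for degrees 0…4.
(1 + x - x^2 + 3x^3 + 3x^4) has coefficients 1,1,-1,3,3,0,0,0,0,0,0,0,0,0,0,0 for degrees 0…15.
Multiplying by (1 + x^3)^3 gives running coefficients 1,1,-1,6,6,-3,12,12,-3,10,10,-1,3,3,0,0 for degrees 0…15.
Finally multiplying by (1 + x^3)^4, the product of all factors after the first has coefficients 1,1,-1,10,10,-7,42,42,-21,98,98,-35,140,140,-35,126 for degrees 0…15.
[x^15] = 1·126 + 1·(-35) + 1·140 + 1·140 + 1·(-35) = 336.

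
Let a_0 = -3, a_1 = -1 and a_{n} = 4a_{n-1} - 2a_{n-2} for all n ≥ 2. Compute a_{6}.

424

The ordinary generating function has denominator 1 - 4t + 2t^2.
Iterating the recurrence: a_0,…,a_{6} = -3, -1, 2, 10, 36, 124, 424.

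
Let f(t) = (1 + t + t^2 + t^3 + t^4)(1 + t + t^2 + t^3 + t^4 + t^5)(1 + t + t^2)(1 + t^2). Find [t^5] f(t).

23

(1 + t + t^2 + t^3 + t^4) has coefficients 1,1,1,1,1 for degrees 0…4.
(1 + t + t^2 + t^3 + t^4 + t^5) has coefficients 1,1,1,1,1,1 for degrees 0…5.
Multiplying by (1 + t + t^2) gives running coefficients 1,2,3,3,3,3 for degrees 0…5.
Finally multiplying by (1 + t^2), the product of all factors after the first has coefficients 1,2,4,5,6,6 for degrees 0…5.
[t^5] = 1·6 + 1·6 + 1·5 + 1·4 + 1·2 = 23.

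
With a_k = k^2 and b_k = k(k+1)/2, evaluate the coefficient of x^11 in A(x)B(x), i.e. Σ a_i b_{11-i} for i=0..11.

Write out a_i and b_{11-i} for i = 0,…,11 and sum the products.
Σ = 0·66 + 1·55 + 4·45 + 9·36 + 16·28 + 25·21 + 36·15 + 49·10 + 64·6 + 81·3 + 100·1 + 121·0 = 3289.

3289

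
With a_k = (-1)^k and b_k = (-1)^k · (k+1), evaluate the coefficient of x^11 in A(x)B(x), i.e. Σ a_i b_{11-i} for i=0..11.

Write out a_i and b_{11-i} for i = 0,…,11 and sum the products.
Σ = 1·(-12) − 1·11 + 1·(-10) − 1·9 + 1·(-8) − 1·7 + 1·(-6) − 1·5 + 1·(-4) − 1·3 + 1·(-2) − 1·1 = -78.

-78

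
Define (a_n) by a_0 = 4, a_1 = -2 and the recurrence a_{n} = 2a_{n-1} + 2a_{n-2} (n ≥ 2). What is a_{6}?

The ordinary generating function has denominator 1 - 2z - 2z^2.
Iterating the recurrence: a_0,…,a_{6} = 4, -2, 4, 4, 16, 40, 112.

112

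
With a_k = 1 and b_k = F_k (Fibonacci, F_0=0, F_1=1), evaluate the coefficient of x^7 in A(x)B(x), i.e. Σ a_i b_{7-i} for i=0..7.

33

Write out a_i and b_{7-i} for i = 0,…,7 and sum the products.
Σ = 1·13 + 1·8 + 1·5 + 1·3 + 1·2 + 1·1 + 1·1 + 1·0 = 33.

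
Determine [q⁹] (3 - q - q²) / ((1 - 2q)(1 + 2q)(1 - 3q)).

Partial fractions give a closed form: a_n = (-9/4)·2^n + (13/20)·(-2)^n + (23/5)·3^n.
At n = 9: a_9 = 89057.

89057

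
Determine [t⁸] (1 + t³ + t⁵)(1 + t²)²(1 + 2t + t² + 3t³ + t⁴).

(1 + t³ + t⁵) has coefficients 1,0,0,1,0,1 for degrees 0…5.
(1 + t²)² has coefficients 1,0,2,0,1,0,0,0,0 for degrees 0…8.
Finally multiplying by (1 + 2t + t² + 3t³ + t⁴), the product of all factors after the first has coefficients 1,2,3,7,4,8,3,3,1 for degrees 0…8.
[t⁸] = 1·1 + 1·8 + 1·7 = 16.

16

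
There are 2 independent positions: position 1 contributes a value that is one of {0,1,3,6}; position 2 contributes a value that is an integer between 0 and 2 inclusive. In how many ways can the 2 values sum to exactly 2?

The generating function for the choices is (1 + x + x³ + x⁶)·(1 + x + x²); the count is [x²].
(1 + x + x³ + x⁶) has coefficients 1,1,0 for degrees 0…2.
(1 + x + x²) has coefficients 1,1,1 for degrees 0…2.
[x²] = 1·1 + 1·1 = 2.

2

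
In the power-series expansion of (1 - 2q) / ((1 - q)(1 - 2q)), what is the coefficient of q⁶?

Partial fractions give a closed form: a_n = (1)·1^n.
At n = 6: a_6 = 1.

1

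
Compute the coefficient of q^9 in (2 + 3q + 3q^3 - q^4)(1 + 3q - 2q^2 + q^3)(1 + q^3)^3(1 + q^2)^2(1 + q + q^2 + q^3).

(2 + 3q + 3q^3 - q^4) has coefficients 2,3,0,3,-1 for degrees 0…4.
(1 + 3q - 2q^2 + q^3) has coefficients 1,3,-2,1,0,0,0,0,0,0 for degrees 0…9.
Multiplying by (1 + q^3)^3 gives running coefficients 1,3,-2,4,9,-6,6,9,-6,4 for degrees 0…9.
Multiplying by (1 + q^2)^2 gives running coefficients 1,3,0,10,6,5,22,1,15,16 for degrees 0…9.
Finally multiplying by (1 + q + q^2 + q^3), the product of all factors after the first has coefficients 1,4,4,14,19,21,43,34,43,54 for degrees 0…9.
[q^9] = 2·54 + 3·43 + 3·43 − 1·21 = 345.

345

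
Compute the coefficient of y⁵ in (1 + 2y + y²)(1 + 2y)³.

8

(1 + 2y + y²) has coefficients 1,2,1 for degrees 0…2.
(1 + 2y)³ has coefficients 1,6,12,8,0,0 for degrees 0…5.
[y⁵] = 1·0 + 2·0 + 1·8 = 8.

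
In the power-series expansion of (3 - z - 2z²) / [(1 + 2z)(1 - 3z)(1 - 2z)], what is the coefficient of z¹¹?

Partial fractions give a closed form: a_n = (3/5)·(-2)^n + (22/5)·3^n + (-2)·2^n.
At n = 11: a_11 = 774122.

774122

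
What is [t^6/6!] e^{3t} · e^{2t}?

The EGF product rule gives c_6 = Σ_{k_1+k_2=6} C(6; k_1,k_2) · ∏ g_i(k_i), where e^{3t} gives (3)^k; e^{2t} gives (2)^k.
g_1(k) for k = 0…6: 1, 3, 9, 27, 81, 243, 729.
g_2(k) for k = 0…6: 1, 2, 4, 8, 16, 32, 64.
c_6 = Σ_k C(6,k)·g_1(k)·g_2(6−k) = 1·1·64 + 6·3·32 + 15·9·16 + 20·27·8 + 15·81·4 + 6·243·2 + 1·729·1 = 64 + 576 + 2160 + 4320 + 4860 + 2916 + 729 = 15625.

15625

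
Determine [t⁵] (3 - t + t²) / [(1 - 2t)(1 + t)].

The denominator gives the recurrence a_n = a_(n−1) + 2a_(n−2) for n ≥ 3; the numerator fixes a_0 = 3, a_1 = 2, a_2 = 9.
Iterating: 3, 2, 9, 13, 31, 57, so a_5 = 57.

57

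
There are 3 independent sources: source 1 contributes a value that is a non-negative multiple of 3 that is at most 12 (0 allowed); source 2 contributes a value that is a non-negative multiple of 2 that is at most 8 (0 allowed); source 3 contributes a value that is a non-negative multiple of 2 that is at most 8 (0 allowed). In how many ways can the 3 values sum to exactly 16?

The generating function for the choices is (1 + x³ + x⁶ + x⁹ + x¹²)·(1 + x² + x⁴ + x⁶ + x⁸)·(1 + x² + x⁴ + x⁶ + x⁸); the count is [x¹⁶].
(1 + x³ + x⁶ + x⁹ + x¹²) has coefficients 1,0,0,1,0,0,1,0,0,1,0,0,1 for degrees 0…12.
(1 + x² + x⁴ + x⁶ + x⁸) has coefficients 1,0,1,0,1,0,1,0,1,0,0,0,0,0,0,0,0 for degrees 0…16.
Finally multiplying by (1 + x² + x⁴ + x⁶ + x⁸), the product of all factors after the first has coefficients 1,0,2,0,3,0,4,0,5,0,4,0,3,0,2,0,1 for degrees 0…16.
[x¹⁶] = 1·1 + 1·0 + 1·4 + 1·0 + 1·3 = 8.

8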